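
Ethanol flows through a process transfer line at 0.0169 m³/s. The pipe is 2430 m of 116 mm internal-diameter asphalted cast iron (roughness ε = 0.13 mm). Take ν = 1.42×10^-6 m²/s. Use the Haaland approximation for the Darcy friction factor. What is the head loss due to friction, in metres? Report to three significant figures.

V = 4Q/(πD²) = 4·0.0169/(π·0.116²) = 1.599 m/s
Re = VD/ν = 1.599·0.116/1.42×10^-6 = 1.31×10^5 → turbulent
ε/D = 0.13/116 = 0.00112
Haaland: f = 0.02193
h_f = f(L/D)V²/(2g) = 0.02193·(2430/0.116)·1.599²/(2·9.81) = 59.86 m

h_f ≈ 59.9 m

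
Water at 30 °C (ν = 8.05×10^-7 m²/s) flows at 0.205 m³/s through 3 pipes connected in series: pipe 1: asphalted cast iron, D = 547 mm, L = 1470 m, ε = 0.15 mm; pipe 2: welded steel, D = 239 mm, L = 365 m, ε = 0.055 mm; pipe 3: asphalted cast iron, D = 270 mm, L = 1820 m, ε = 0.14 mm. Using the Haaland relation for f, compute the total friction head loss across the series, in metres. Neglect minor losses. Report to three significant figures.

Pipe 1: V = 0.8723 m/s, Re = 5.93×10^5, ε/D = 2.74×10^-4, f = 0.01577, h_1 = f(L/D)V²/2g = 1.644 m
Pipe 2: V = 4.569 m/s, Re = 1.36×10^6, ε/D = 2.30×10^-4, f = 0.01474, h_2 = f(L/D)V²/2g = 23.95 m
Pipe 3: V = 3.580 m/s, Re = 1.20×10^6, ε/D = 5.19×10^-4, f = 0.01723, h_3 = f(L/D)V²/2g = 75.88 m
Series → Q common, losses add: H = Σh = 101.5 m

H ≈ 101 m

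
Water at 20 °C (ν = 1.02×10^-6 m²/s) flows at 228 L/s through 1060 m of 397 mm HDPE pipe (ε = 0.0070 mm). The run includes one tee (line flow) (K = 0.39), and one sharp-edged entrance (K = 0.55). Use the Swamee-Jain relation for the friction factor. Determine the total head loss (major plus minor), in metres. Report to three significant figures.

V = 4Q/(πD²) = 1.842 m/s; V²/2g = 0.1729 m
Re = 7.17×10^5, ε/D = 1.76×10^-5 → f = 0.01263 (Swamee-Jain)
Major: h_f = f(L/D)·V²/2g = 0.01263·2670·0.1729 = 5.832 m
Minor: ΣK = 0.940; h_m = ΣK·V²/2g = 0.1625 m
Total H_L = 5.832 + 0.1625 = 5.995 m

H_L ≈ 5.99 m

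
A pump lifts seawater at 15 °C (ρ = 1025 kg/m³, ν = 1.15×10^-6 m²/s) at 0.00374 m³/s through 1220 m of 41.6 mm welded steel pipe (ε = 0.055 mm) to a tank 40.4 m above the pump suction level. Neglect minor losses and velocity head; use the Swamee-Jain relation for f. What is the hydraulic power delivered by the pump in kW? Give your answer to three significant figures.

V = 4Q/(πD²) = 2.752 m/s; Re = 9.95×10^4; ε/D = 0.00132; f = 0.02341
h_f = f(L/D)V²/2g = 264.9 m
Total head H = z + h_f = 40.4 + 264.9 = 305.3 m
P_hyd = ρgQH = 1025·9.81·0.00374·305.3 = 11.48 kW

P_hyd ≈ 11.5 kW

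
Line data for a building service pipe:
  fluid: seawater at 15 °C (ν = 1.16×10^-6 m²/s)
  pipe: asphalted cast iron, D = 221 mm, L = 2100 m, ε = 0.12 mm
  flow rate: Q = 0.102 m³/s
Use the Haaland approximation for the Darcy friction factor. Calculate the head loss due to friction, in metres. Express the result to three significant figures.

V = 4Q/(πD²) = 4·0.102/(π·0.221²) = 2.659 m/s
Re = VD/ν = 2.659·0.221/1.16×10^-6 = 5.07×10^5 → turbulent
ε/D = 0.12/221 = 5.43×10^-4
Haaland: f = 0.01784
h_f = f(L/D)V²/(2g) = 0.01784·(2100/0.221)·2.659²/(2·9.81) = 61.08 m

h_f ≈ 61.1 m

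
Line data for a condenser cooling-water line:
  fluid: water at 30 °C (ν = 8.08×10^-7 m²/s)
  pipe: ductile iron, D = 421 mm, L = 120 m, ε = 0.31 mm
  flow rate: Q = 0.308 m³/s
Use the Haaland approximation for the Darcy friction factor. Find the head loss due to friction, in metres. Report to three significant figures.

V = 4Q/(πD²) = 4·0.308/(π·0.421²) = 2.213 m/s
Re = VD/ν = 2.213·0.421/8.08×10^-7 = 1.15×10^6 → turbulent
ε/D = 0.31/421 = 7.36×10^-4
Haaland: f = 0.01858
h_f = f(L/D)V²/(2g) = 0.01858·(120/0.421)·2.213²/(2·9.81) = 1.321 m

h_f ≈ 1.32 m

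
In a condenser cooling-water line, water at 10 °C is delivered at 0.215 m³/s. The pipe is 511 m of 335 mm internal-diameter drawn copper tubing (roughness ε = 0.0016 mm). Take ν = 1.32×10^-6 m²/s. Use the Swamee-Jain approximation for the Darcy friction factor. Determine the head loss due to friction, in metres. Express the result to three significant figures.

V = 4Q/(πD²) = 4·0.215/(π·0.335²) = 2.439 m/s
Re = VD/ν = 2.439·0.335/1.32×10^-6 = 6.19×10^5 → turbulent
ε/D = 0.0016/335 = 4.78×10^-6
Swamee-Jain: f = 0.01269
h_f = f(L/D)V²/(2g) = 0.01269·(511/0.335)·2.439²/(2·9.81) = 5.872 m

h_f ≈ 5.87 m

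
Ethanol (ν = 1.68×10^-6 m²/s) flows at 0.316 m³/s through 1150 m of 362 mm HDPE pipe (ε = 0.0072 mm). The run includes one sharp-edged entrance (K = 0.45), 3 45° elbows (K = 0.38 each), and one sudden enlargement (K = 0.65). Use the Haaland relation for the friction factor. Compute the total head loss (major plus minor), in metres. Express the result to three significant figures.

V = 4Q/(πD²) = 3.070 m/s; V²/2g = 0.4805 m
Re = 6.62×10^5, ε/D = 1.99×10^-5 → f = 0.01272 (Haaland)
Major: h_f = f(L/D)·V²/2g = 0.01272·3177·0.4805 = 19.41 m
Minor: ΣK = 2.24; h_m = ΣK·V²/2g = 1.076 m
Total H_L = 19.41 + 1.076 = 20.49 m

H_L ≈ 20.5 m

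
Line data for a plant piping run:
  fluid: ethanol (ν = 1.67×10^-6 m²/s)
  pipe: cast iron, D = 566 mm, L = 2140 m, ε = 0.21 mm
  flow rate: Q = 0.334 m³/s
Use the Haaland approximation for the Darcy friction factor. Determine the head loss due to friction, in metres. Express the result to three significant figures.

h_f ≈ 5.71 m

V = 4Q/(πD²) = 4·0.334/(π·0.566²) = 1.327 m/s
Re = VD/ν = 1.327·0.566/1.67×10^-6 = 4.50×10^5 → turbulent
ε/D = 0.21/566 = 3.71×10^-4
Haaland: f = 0.01680
h_f = f(L/D)V²/(2g) = 0.01680·(2140/0.566)·1.327²/(2·9.81) = 5.705 m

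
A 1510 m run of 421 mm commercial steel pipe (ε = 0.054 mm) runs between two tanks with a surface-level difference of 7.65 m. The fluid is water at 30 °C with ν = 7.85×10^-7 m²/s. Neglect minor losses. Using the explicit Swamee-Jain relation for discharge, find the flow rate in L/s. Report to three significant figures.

Q ≈ 242 L/s

Swamee-Jain (Type II): Q = -0.965·√(gD⁵h_f/L)·ln[ε/(3.7D) + √(3.17ν²L/(gD³h_f))]
√(gD⁵h_f/L) = √(9.81·0.421⁵·7.65/1510) = 0.02564
ε/(3.7D) = 3.47×10^-5; √(3.17ν²L/(gD³h_f)) = 2.30×10^-5
Q = -0.965·0.02564·ln(5.762×10^-5) = 0.2415 m³/s
Check: V = 1.73 m/s, Re = 9.30×10^5, f = 0.01398, h_f = 7.69 m ≈ 7.65 m ✓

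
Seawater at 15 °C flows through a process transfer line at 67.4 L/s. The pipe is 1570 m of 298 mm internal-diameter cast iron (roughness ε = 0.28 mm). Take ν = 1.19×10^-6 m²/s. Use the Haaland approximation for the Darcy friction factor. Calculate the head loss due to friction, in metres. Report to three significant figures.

h_f ≈ 5.13 m

V = 4Q/(πD²) = 4·0.0674/(π·0.298²) = 0.9664 m/s
Re = VD/ν = 0.9664·0.298/1.19×10^-6 = 2.42×10^5 → turbulent
ε/D = 0.28/298 = 9.40×10^-4
Haaland: f = 0.02046
h_f = f(L/D)V²/(2g) = 0.02046·(1570/0.298)·0.9664²/(2·9.81) = 5.131 m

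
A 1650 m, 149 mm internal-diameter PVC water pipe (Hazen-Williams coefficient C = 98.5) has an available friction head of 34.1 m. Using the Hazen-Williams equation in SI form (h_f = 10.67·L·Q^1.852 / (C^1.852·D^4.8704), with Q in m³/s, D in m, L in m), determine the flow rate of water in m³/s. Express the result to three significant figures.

Rearranging: Q = [h_f·C^1.852·D^4.8704 / (10.67·L)]^(1/1.852)
Q = [34.1·98.5^1.852·0.149^4.8704 / (10.67·1650)]^0.540 = 0.02261 m³/s

Q ≈ 0.0226 m³/s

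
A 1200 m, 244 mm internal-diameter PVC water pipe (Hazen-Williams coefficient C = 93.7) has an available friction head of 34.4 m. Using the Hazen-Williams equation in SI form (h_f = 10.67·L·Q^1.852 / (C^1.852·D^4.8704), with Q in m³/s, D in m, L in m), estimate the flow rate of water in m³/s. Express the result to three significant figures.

Rearranging: Q = [h_f·C^1.852·D^4.8704 / (10.67·L)]^(1/1.852)
Q = [34.4·93.7^1.852·0.244^4.8704 / (10.67·1200)]^0.540 = 0.09388 m³/s

Q ≈ 0.0939 m³/s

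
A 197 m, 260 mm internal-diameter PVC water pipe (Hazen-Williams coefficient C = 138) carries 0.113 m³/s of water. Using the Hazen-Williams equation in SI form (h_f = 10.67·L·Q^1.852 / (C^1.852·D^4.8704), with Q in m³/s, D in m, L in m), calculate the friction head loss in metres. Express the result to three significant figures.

h_f ≈ 2.85 m

h_f = 10.67·197·0.113^1.852 / (138^1.852·0.260^4.8704) = 2.852 m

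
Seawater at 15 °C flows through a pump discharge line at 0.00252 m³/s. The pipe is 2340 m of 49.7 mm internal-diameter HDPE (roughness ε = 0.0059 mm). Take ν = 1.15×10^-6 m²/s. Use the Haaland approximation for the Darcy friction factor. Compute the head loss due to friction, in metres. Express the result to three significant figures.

h_f ≈ 83.2 m

V = 4Q/(πD²) = 4·0.00252/(π·0.0497²) = 1.299 m/s
Re = VD/ν = 1.299·0.0497/1.15×10^-6 = 5.61×10^4 → turbulent
ε/D = 0.0059/49.7 = 1.19×10^-4
Haaland: f = 0.02055
h_f = f(L/D)V²/(2g) = 0.02055·(2340/0.0497)·1.299²/(2·9.81) = 83.21 m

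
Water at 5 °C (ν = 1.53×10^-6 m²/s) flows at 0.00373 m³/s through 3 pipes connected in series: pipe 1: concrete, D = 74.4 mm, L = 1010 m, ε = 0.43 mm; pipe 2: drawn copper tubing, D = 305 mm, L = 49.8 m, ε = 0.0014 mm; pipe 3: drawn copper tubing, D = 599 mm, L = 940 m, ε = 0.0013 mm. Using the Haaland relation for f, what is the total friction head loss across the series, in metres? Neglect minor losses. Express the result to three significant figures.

Pipe 1: V = 0.8580 m/s, Re = 4.17×10^4, ε/D = 0.00578, f = 0.03361, h_1 = f(L/D)V²/2g = 17.12 m
Pipe 2: V = 0.05105 m/s, Re = 1.02×10^4, ε/D = 4.59×10^-6, f = 0.03074, h_2 = f(L/D)V²/2g = 6.668×10^-4 m
Pipe 3: V = 0.01324 m/s, Re = 5180, ε/D = 2.17×10^-6, f = 0.03732, h_3 = f(L/D)V²/2g = 5.230×10^-4 m
Series → Q common, losses add: H = Σh = 17.12 m

H ≈ 17.1 m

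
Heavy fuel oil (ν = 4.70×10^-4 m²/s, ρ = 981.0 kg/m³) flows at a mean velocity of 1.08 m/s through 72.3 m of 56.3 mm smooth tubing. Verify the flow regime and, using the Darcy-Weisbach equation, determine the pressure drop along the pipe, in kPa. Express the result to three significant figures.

Re = VD/ν = 1.08·0.05630/4.70×10^-4 = 129 → laminar (Re < 2300)
f = 64/Re = 0.4947
h_f = f(L/D)V²/(2g) = 0.4947·(72.3/0.05630)·1.08²/(2·9.81) = 37.77 m
Δp = ρg·h_f = 981.0·9.81·37.77 = 363.5 kPa

Δp ≈ 363 kPa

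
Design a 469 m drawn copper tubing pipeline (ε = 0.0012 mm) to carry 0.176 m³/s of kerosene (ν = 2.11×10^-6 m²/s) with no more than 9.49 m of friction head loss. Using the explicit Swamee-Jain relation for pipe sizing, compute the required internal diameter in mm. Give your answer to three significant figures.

D ≈ 285 mm

Swamee-Jain (Type III): D = 0.66·[ε^1.25·(LQ²/(gh_f))^4.75 + ν·Q^9.4·(L/(gh_f))^5.2]^0.04
LQ²/(gh_f) = 0.1560; L/(gh_f) = 5.038
Term 1 = ε^1.25·(…)^4.75 = 5.85×10^-12; Term 2 = ν·Q^9.4·(…)^5.2 = 7.65×10^-10
D = 0.66·(5.85×10^-12 + 7.65×10^-10)^0.04 = 0.2851 m = 285 mm
Check: V = 2.76 m/s, Re = 3.72×10^5, f = 0.01387, h_f = 8.83 m ≈ 9.49 m ✓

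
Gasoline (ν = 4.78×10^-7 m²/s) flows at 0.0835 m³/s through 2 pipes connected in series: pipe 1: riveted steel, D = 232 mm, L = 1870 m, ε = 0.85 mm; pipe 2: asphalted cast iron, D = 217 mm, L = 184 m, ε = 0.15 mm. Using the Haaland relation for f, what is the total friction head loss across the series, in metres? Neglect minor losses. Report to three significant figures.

H ≈ 48.7 m

Pipe 1: V = 1.975 m/s, Re = 9.59×10^5, ε/D = 0.00366, f = 0.02787, h_1 = f(L/D)V²/2g = 44.67 m
Pipe 2: V = 2.258 m/s, Re = 1.02×10^6, ε/D = 6.91×10^-4, f = 0.01836, h_2 = f(L/D)V²/2g = 4.044 m
Series → Q common, losses add: H = Σh = 48.71 m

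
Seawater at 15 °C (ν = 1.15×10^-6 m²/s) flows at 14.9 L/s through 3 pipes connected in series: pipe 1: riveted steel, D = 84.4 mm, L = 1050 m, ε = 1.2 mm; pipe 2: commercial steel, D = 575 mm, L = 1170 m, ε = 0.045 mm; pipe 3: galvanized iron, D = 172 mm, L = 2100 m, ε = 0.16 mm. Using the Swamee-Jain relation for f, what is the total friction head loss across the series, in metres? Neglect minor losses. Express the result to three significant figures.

H ≈ 200 m

Pipe 1: V = 2.663 m/s, Re = 1.95×10^5, ε/D = 0.0142, f = 0.04325, h_1 = f(L/D)V²/2g = 194.5 m
Pipe 2: V = 0.05738 m/s, Re = 2.87×10^4, ε/D = 7.83×10^-5, f = 0.02386, h_2 = f(L/D)V²/2g = 0.008147 m
Pipe 3: V = 0.6413 m/s, Re = 9.59×10^4, ε/D = 9.30×10^-4, f = 0.02219, h_3 = f(L/D)V²/2g = 5.678 m
Series → Q common, losses add: H = Σh = 200.2 m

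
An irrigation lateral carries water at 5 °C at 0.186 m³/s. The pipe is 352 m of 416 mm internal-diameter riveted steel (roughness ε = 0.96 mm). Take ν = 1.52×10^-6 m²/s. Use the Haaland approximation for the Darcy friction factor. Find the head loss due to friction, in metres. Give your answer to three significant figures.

V = 4Q/(πD²) = 4·0.186/(π·0.416²) = 1.368 m/s
Re = VD/ν = 1.368·0.416/1.52×10^-6 = 3.75×10^5 → turbulent
ε/D = 0.96/416 = 0.00231
Haaland: f = 0.02477
h_f = f(L/D)V²/(2g) = 0.02477·(352/0.416)·1.368²/(2·9.81) = 2.001 m

h_f ≈ 2.00 m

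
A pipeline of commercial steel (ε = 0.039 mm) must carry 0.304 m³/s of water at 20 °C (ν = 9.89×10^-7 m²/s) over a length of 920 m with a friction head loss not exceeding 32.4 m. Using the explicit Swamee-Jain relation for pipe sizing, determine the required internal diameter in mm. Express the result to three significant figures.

Swamee-Jain (Type III): D = 0.66·[ε^1.25·(LQ²/(gh_f))^4.75 + ν·Q^9.4·(L/(gh_f))^5.2]^0.04
LQ²/(gh_f) = 0.2675; L/(gh_f) = 2.895
Term 1 = ε^1.25·(…)^4.75 = 5.87×10^-9; Term 2 = ν·Q^9.4·(…)^5.2 = 3.42×10^-9
D = 0.66·(5.87×10^-9 + 3.42×10^-9)^0.04 = 0.3150 m = 315 mm
Check: V = 3.90 m/s, Re = 1.24×10^6, f = 0.01364, h_f = 30.9 m ≈ 32.4 m ✓

D ≈ 315 mm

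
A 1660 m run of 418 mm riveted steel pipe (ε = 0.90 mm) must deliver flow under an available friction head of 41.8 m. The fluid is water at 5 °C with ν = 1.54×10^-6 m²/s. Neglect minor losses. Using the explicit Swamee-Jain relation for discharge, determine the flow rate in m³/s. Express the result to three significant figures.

Swamee-Jain (Type II): Q = -0.965·√(gD⁵h_f/L)·ln[ε/(3.7D) + √(3.17ν²L/(gD³h_f))]
√(gD⁵h_f/L) = √(9.81·0.418⁵·41.8/1660) = 0.05614
ε/(3.7D) = 5.82×10^-4; √(3.17ν²L/(gD³h_f)) = 2.04×10^-5
Q = -0.965·0.05614·ln(6.023×10^-4) = 0.4017 m³/s
Check: V = 2.93 m/s, Re = 7.95×10^5, f = 0.02419, h_f = 42.0 m ≈ 41.8 m ✓

Q ≈ 0.402 m³/s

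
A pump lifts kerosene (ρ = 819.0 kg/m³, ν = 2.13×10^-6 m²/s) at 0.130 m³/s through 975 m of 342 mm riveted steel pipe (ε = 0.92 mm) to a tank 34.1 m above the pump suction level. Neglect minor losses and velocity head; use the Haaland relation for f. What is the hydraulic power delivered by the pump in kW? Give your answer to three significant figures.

V = 4Q/(πD²) = 1.415 m/s; Re = 2.27×10^5; ε/D = 0.00269; f = 0.02600
h_f = f(L/D)V²/2g = 7.566 m
Total head H = z + h_f = 34.1 + 7.566 = 41.67 m
P_hyd = ρgQH = 819.0·9.81·0.130·41.67 = 43.52 kW

P_hyd ≈ 43.5 kW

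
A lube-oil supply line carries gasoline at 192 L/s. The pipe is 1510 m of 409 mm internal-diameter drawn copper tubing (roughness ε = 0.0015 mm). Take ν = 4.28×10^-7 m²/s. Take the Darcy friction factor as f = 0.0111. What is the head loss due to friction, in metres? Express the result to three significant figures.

h_f ≈ 4.46 m

V = 4Q/(πD²) = 4·0.192/(π·0.409²) = 1.461 m/s
h_f = f(L/D)V²/(2g) = 0.01110·(1510/0.409)·1.461²/(2·9.81) = 4.461 m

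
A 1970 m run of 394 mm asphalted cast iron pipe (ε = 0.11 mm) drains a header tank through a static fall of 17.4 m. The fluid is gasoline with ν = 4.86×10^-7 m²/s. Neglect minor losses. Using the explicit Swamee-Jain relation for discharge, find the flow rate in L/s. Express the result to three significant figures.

Swamee-Jain (Type II): Q = -0.965·√(gD⁵h_f/L)·ln[ε/(3.7D) + √(3.17ν²L/(gD³h_f))]
√(gD⁵h_f/L) = √(9.81·0.394⁵·17.4/1970) = 0.02868
ε/(3.7D) = 7.55×10^-5; √(3.17ν²L/(gD³h_f)) = 1.19×10^-5
Q = -0.965·0.02868·ln(8.734×10^-5) = 0.2587 m³/s
Check: V = 2.12 m/s, Re = 1.72×10^6, f = 0.01525, h_f = 17.5 m ≈ 17.4 m ✓

Q ≈ 259 L/s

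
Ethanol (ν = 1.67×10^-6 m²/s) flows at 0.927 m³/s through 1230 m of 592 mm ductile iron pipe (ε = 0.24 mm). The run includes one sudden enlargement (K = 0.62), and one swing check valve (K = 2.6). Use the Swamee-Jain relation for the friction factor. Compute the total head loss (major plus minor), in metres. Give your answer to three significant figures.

V = 4Q/(πD²) = 3.368 m/s; V²/2g = 0.5781 m
Re = 1.19×10^6, ε/D = 4.05×10^-4 → f = 0.01653 (Swamee-Jain)
Major: h_f = f(L/D)·V²/2g = 0.01653·2078·0.5781 = 19.85 m
Minor: ΣK = 3.22; h_m = ΣK·V²/2g = 1.861 m
Total H_L = 19.85 + 1.861 = 21.71 m

H_L ≈ 21.7 m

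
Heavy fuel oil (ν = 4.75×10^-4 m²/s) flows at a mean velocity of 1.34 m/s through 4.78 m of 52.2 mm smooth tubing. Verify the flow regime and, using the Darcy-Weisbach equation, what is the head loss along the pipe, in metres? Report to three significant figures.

Re = VD/ν = 1.34·0.05220/4.75×10^-4 = 147 → laminar (Re < 2300)
f = 64/Re = 0.4346
h_f = f(L/D)V²/(2g) = 0.4346·(4.78/0.05220)·1.34²/(2·9.81) = 3.642 m

h_f ≈ 3.64 m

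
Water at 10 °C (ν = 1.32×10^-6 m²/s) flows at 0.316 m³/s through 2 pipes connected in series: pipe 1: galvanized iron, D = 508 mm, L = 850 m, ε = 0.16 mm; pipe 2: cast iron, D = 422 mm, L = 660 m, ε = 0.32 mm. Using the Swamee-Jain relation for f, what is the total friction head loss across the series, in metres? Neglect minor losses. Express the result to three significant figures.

Pipe 1: V = 1.559 m/s, Re = 6.00×10^5, ε/D = 3.15×10^-4, f = 0.01630, h_1 = f(L/D)V²/2g = 3.379 m
Pipe 2: V = 2.259 m/s, Re = 7.22×10^5, ε/D = 7.58×10^-4, f = 0.01899, h_2 = f(L/D)V²/2g = 7.729 m
Series → Q common, losses add: H = Σh = 11.11 m

H ≈ 11.1 m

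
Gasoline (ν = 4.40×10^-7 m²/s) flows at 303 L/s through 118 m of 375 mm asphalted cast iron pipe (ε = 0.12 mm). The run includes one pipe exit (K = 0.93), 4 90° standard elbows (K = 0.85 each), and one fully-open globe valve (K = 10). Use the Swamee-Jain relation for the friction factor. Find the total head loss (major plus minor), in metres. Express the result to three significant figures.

H_L ≈ 7.37 m

V = 4Q/(πD²) = 2.743 m/s; V²/2g = 0.3836 m
Re = 2.34×10^6, ε/D = 3.20×10^-4 → f = 0.01553 (Swamee-Jain)
Major: h_f = f(L/D)·V²/2g = 0.01553·314.7·0.3836 = 1.874 m
Minor: ΣK = 14.3; h_m = ΣK·V²/2g = 5.497 m
Total H_L = 1.874 + 5.497 = 7.371 m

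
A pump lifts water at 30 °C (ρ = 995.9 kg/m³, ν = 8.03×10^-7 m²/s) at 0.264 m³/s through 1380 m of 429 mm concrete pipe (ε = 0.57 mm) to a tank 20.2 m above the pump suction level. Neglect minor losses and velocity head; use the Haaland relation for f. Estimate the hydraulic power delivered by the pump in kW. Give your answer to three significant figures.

V = 4Q/(πD²) = 1.826 m/s; Re = 9.76×10^5; ε/D = 0.00133; f = 0.02133
h_f = f(L/D)V²/2g = 11.67 m
Total head H = z + h_f = 20.2 + 11.67 = 31.87 m
P_hyd = ρgQH = 995.9·9.81·0.264·31.87 = 82.19 kW

P_hyd ≈ 82.2 kW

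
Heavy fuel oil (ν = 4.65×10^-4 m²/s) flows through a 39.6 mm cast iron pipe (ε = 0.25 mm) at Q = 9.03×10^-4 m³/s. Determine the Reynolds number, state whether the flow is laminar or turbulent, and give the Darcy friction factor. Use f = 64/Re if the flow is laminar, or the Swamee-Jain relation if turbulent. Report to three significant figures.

V = 4Q/(πD²) = 0.7332 m/s
Re = VD/ν = 0.7332·0.0396/4.65×10^-4 = 62.4
Re < 2300 → laminar → f = 64/Re = 1.025

Re ≈ 62.4; laminar; f = 64/Re ≈ 1.03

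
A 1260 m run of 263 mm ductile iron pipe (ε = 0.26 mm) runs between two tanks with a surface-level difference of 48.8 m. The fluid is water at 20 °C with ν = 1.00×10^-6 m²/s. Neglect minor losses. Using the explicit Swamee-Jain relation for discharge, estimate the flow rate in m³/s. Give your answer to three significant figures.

Q ≈ 0.172 m³/s

Swamee-Jain (Type II): Q = -0.965·√(gD⁵h_f/L)·ln[ε/(3.7D) + √(3.17ν²L/(gD³h_f))]
√(gD⁵h_f/L) = √(9.81·0.263⁵·48.8/1260) = 0.02186
ε/(3.7D) = 2.67×10^-4; √(3.17ν²L/(gD³h_f)) = 2.14×10^-5
Q = -0.965·0.02186·ln(2.886×10^-4) = 0.1720 m³/s
Check: V = 3.17 m/s, Re = 8.33×10^5, f = 0.02005, h_f = 49.1 m ≈ 48.8 m ✓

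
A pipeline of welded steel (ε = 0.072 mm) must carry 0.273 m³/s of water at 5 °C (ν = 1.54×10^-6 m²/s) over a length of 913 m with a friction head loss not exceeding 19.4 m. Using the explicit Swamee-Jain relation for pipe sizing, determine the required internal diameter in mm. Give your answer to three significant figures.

Swamee-Jain (Type III): D = 0.66·[ε^1.25·(LQ²/(gh_f))^4.75 + ν·Q^9.4·(L/(gh_f))^5.2]^0.04
LQ²/(gh_f) = 0.3575; L/(gh_f) = 4.797
Term 1 = ε^1.25·(…)^4.75 = 5.01×10^-8; Term 2 = ν·Q^9.4·(…)^5.2 = 2.68×10^-8
D = 0.66·(5.01×10^-8 + 2.68×10^-8)^0.04 = 0.3428 m = 343 mm
Check: V = 2.96 m/s, Re = 6.59×10^5, f = 0.01528, h_f = 18.2 m ≈ 19.4 m ✓

D ≈ 343 mm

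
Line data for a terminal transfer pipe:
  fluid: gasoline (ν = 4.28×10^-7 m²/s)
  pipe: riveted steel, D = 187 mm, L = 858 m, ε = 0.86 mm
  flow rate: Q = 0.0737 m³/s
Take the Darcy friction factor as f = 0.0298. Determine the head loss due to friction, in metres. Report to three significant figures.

V = 4Q/(πD²) = 4·0.0737/(π·0.187²) = 2.683 m/s
h_f = f(L/D)V²/(2g) = 0.02980·(858/0.187)·2.683²/(2·9.81) = 50.18 m

h_f ≈ 50.2 m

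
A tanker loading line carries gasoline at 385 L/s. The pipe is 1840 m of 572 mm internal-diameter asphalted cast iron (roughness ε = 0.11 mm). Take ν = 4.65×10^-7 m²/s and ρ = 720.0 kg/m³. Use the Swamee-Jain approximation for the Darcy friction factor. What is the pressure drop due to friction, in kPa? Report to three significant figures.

V = 4Q/(πD²) = 4·0.385/(π·0.572²) = 1.498 m/s
Re = VD/ν = 1.498·0.572/4.65×10^-7 = 1.84×10^6 → turbulent
ε/D = 0.11/572 = 1.92×10^-4
Swamee-Jain: f = 0.01427
h_f = f(L/D)V²/(2g) = 0.01427·(1840/0.572)·1.498²/(2·9.81) = 5.251 m
Δp = ρg·h_f = 720.0·9.81·5.251 = 37.09 kPa

Δp ≈ 37.1 kPa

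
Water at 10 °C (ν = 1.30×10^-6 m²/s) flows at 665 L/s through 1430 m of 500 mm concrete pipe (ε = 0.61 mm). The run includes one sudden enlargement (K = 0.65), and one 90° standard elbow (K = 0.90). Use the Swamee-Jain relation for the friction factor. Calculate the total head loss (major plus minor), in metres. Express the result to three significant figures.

H_L ≈ 35.8 m

V = 4Q/(πD²) = 3.387 m/s; V²/2g = 0.5846 m
Re = 1.30×10^6, ε/D = 0.00122 → f = 0.02090 (Swamee-Jain)
Major: h_f = f(L/D)·V²/2g = 0.02090·2860·0.5846 = 34.94 m
Minor: ΣK = 1.55; h_m = ΣK·V²/2g = 0.9062 m
Total H_L = 34.94 + 0.9062 = 35.85 m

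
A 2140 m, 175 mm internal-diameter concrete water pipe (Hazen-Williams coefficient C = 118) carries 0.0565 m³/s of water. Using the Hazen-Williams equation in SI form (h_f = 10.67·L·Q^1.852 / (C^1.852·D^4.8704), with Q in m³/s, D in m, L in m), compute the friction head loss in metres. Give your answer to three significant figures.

h_f ≈ 78.9 m

h_f = 10.67·2140·0.0565^1.852 / (118^1.852·0.175^4.8704) = 78.88 m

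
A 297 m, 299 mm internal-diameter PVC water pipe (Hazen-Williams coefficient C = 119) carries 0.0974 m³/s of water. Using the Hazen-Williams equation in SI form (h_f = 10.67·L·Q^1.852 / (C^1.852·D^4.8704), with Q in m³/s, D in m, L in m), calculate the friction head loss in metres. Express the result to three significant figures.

h_f ≈ 2.18 m

h_f = 10.67·297·0.0974^1.852 / (119^1.852·0.299^4.8704) = 2.175 m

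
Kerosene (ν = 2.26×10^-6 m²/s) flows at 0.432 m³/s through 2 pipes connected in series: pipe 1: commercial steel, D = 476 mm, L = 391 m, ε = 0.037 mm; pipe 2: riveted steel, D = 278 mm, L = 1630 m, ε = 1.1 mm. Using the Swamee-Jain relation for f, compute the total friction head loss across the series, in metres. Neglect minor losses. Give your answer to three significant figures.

Pipe 1: V = 2.428 m/s, Re = 5.11×10^5, ε/D = 7.77×10^-5, f = 0.01416, h_1 = f(L/D)V²/2g = 3.493 m
Pipe 2: V = 7.117 m/s, Re = 8.75×10^5, ε/D = 0.00396, f = 0.02852, h_2 = f(L/D)V²/2g = 431.8 m
Series → Q common, losses add: H = Σh = 435.3 m

H ≈ 435 m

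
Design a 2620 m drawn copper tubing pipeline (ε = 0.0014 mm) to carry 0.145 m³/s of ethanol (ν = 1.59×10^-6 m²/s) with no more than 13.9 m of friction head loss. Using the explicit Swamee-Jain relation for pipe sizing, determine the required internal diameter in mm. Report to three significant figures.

D ≈ 346 mm

Swamee-Jain (Type III): D = 0.66·[ε^1.25·(LQ²/(gh_f))^4.75 + ν·Q^9.4·(L/(gh_f))^5.2]^0.04
LQ²/(gh_f) = 0.4040; L/(gh_f) = 19.21
Term 1 = ε^1.25·(…)^4.75 = 6.50×10^-10; Term 2 = ν·Q^9.4·(…)^5.2 = 9.84×10^-8
D = 0.66·(6.50×10^-10 + 9.84×10^-8)^0.04 = 0.3462 m = 346 mm
Check: V = 1.54 m/s, Re = 3.35×10^5, f = 0.01413, h_f = 12.9 m ≈ 13.9 m ✓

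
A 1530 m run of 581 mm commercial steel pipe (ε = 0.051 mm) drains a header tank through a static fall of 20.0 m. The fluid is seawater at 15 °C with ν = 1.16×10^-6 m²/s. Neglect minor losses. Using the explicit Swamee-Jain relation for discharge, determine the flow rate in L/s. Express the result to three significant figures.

Q ≈ 908 L/s

Swamee-Jain (Type II): Q = -0.965·√(gD⁵h_f/L)·ln[ε/(3.7D) + √(3.17ν²L/(gD³h_f))]
√(gD⁵h_f/L) = √(9.81·0.581⁵·20.0/1530) = 0.09214
ε/(3.7D) = 2.37×10^-5; √(3.17ν²L/(gD³h_f)) = 1.30×10^-5
Q = -0.965·0.09214·ln(3.675×10^-5) = 0.9079 m³/s
Check: V = 3.42 m/s, Re = 1.72×10^6, f = 0.01278, h_f = 20.1 m ≈ 20.0 m ✓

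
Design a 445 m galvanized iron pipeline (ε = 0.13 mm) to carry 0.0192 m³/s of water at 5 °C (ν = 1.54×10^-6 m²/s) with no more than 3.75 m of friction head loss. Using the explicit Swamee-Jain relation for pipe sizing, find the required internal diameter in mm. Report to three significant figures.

D ≈ 153 mm

Swamee-Jain (Type III): D = 0.66·[ε^1.25·(LQ²/(gh_f))^4.75 + ν·Q^9.4·(L/(gh_f))^5.2]^0.04
LQ²/(gh_f) = 0.004459; L/(gh_f) = 12.10
Term 1 = ε^1.25·(…)^4.75 = 9.47×10^-17; Term 2 = ν·Q^9.4·(…)^5.2 = 4.79×10^-17
D = 0.66·(9.47×10^-17 + 4.79×10^-17)^0.04 = 0.1534 m = 153 mm
Check: V = 1.04 m/s, Re = 1.04×10^5, f = 0.02172, h_f = 3.47 m ≈ 3.75 m ✓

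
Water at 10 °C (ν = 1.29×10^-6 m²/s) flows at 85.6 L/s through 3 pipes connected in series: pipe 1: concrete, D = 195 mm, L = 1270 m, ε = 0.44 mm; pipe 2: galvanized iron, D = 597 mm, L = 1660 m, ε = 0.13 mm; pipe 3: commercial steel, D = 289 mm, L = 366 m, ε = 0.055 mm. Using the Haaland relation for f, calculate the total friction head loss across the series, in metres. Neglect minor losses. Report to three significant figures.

H ≈ 69.0 m

Pipe 1: V = 2.866 m/s, Re = 4.33×10^5, ε/D = 0.00226, f = 0.02458, h_1 = f(L/D)V²/2g = 67.03 m
Pipe 2: V = 0.3058 m/s, Re = 1.42×10^5, ε/D = 2.18×10^-4, f = 0.01782, h_2 = f(L/D)V²/2g = 0.2362 m
Pipe 3: V = 1.305 m/s, Re = 2.92×10^5, ε/D = 1.90×10^-4, f = 0.01603, h_3 = f(L/D)V²/2g = 1.762 m
Series → Q common, losses add: H = Σh = 69.03 m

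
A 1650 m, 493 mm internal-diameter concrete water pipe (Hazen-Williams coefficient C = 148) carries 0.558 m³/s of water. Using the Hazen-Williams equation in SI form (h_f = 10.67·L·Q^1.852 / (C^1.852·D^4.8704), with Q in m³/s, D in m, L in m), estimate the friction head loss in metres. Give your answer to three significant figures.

h_f = 10.67·1650·0.558^1.852 / (148^1.852·0.493^4.8704) = 17.91 m

h_f ≈ 17.9 m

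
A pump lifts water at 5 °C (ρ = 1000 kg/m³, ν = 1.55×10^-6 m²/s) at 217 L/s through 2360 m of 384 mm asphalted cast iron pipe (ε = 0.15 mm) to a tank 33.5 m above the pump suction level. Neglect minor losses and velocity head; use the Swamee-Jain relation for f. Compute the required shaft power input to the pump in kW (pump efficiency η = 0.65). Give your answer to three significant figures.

V = 4Q/(πD²) = 1.874 m/s; Re = 4.64×10^5; ε/D = 3.91×10^-4; f = 0.01713
h_f = f(L/D)V²/2g = 18.84 m
Total head H = z + h_f = 33.5 + 18.84 = 52.34 m
P_hyd = ρgQH = 1000·9.81·0.217·52.34 = 111.4 kW
P_shaft = P_hyd/η = 111.4/0.65 = 171.4 kW

P_shaft ≈ 171 kW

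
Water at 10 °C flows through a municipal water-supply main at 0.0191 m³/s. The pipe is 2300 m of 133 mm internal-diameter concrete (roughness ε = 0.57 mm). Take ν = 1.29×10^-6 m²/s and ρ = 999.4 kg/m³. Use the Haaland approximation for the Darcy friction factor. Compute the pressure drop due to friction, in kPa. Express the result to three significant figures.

V = 4Q/(πD²) = 4·0.0191/(π·0.133²) = 1.375 m/s
Re = VD/ν = 1.375·0.133/1.29×10^-6 = 1.42×10^5 → turbulent
ε/D = 0.57/133 = 0.00429
Haaland: f = 0.02972
h_f = f(L/D)V²/(2g) = 0.02972·(2300/0.133)·1.375²/(2·9.81) = 49.52 m
Δp = ρg·h_f = 999.4·9.81·49.52 = 485.5 kPa

Δp ≈ 485 kPa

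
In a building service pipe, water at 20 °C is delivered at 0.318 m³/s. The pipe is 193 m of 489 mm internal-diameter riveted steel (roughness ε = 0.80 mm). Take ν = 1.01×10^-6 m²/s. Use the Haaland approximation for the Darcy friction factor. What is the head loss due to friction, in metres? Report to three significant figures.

h_f ≈ 1.30 m

V = 4Q/(πD²) = 4·0.318/(π·0.489²) = 1.693 m/s
Re = VD/ν = 1.693·0.489/1.01×10^-6 = 8.20×10^5 → turbulent
ε/D = 0.80/489 = 0.00164
Haaland: f = 0.02249
h_f = f(L/D)V²/(2g) = 0.02249·(193/0.489)·1.693²/(2·9.81) = 1.297 m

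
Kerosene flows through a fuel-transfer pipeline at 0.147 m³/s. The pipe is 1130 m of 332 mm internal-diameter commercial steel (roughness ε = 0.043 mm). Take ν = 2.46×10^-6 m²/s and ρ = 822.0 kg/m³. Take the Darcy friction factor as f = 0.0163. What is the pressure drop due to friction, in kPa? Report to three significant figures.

V = 4Q/(πD²) = 4·0.147/(π·0.332²) = 1.698 m/s
h_f = f(L/D)V²/(2g) = 0.01630·(1130/0.332)·1.698²/(2·9.81) = 8.153 m
Δp = ρg·h_f = 822.0·9.81·8.153 = 65.75 kPa

Δp ≈ 65.7 kPa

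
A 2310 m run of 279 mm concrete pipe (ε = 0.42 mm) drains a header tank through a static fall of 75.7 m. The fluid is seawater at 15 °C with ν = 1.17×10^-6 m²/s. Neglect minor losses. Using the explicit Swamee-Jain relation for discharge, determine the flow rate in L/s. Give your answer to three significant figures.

Q ≈ 174 L/s

Swamee-Jain (Type II): Q = -0.965·√(gD⁵h_f/L)·ln[ε/(3.7D) + √(3.17ν²L/(gD³h_f))]
√(gD⁵h_f/L) = √(9.81·0.279⁵·75.7/2310) = 0.02331
ε/(3.7D) = 4.07×10^-4; √(3.17ν²L/(gD³h_f)) = 2.49×10^-5
Q = -0.965·0.02331·ln(4.318×10^-4) = 0.1743 m³/s
Check: V = 2.85 m/s, Re = 6.80×10^5, f = 0.02218, h_f = 76.1 m ≈ 75.7 m ✓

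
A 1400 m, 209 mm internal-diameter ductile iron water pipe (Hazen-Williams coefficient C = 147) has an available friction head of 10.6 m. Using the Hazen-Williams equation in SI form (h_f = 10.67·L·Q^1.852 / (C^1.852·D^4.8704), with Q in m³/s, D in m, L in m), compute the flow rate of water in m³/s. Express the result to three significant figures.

Rearranging: Q = [h_f·C^1.852·D^4.8704 / (10.67·L)]^(1/1.852)
Q = [10.6·147^1.852·0.209^4.8704 / (10.67·1400)]^0.540 = 0.04777 m³/s

Q ≈ 0.0478 m³/s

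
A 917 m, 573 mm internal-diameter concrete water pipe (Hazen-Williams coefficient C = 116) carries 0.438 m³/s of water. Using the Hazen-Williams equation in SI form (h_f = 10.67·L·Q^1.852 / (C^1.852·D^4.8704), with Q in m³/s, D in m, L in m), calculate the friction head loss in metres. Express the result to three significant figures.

h_f = 10.67·917·0.438^1.852 / (116^1.852·0.573^4.8704) = 4.798 m

h_f ≈ 4.80 m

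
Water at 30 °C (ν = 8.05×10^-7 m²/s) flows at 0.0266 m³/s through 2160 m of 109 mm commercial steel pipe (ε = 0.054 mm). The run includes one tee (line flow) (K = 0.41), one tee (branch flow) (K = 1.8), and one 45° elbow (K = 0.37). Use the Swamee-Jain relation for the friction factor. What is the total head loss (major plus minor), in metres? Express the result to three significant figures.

H_L ≈ 149 m

V = 4Q/(πD²) = 2.851 m/s; V²/2g = 0.4142 m
Re = 3.86×10^5, ε/D = 4.95×10^-4 → f = 0.01800 (Swamee-Jain)
Major: h_f = f(L/D)·V²/2g = 0.01800·19817·0.4142 = 147.8 m
Minor: ΣK = 2.58; h_m = ΣK·V²/2g = 1.069 m
Total H_L = 147.8 + 1.069 = 148.8 m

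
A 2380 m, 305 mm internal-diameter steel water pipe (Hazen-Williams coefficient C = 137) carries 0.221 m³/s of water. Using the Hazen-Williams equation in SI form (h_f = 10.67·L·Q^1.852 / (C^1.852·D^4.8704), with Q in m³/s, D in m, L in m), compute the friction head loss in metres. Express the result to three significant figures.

h_f ≈ 55.6 m

h_f = 10.67·2380·0.221^1.852 / (137^1.852·0.305^4.8704) = 55.59 m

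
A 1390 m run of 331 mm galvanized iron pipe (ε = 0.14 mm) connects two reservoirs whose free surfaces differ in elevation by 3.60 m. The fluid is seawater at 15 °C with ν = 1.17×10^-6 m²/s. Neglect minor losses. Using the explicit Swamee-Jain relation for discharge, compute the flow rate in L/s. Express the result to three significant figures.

Swamee-Jain (Type II): Q = -0.965·√(gD⁵h_f/L)·ln[ε/(3.7D) + √(3.17ν²L/(gD³h_f))]
√(gD⁵h_f/L) = √(9.81·0.331⁵·3.60/1390) = 0.01005
ε/(3.7D) = 1.14×10^-4; √(3.17ν²L/(gD³h_f)) = 6.86×10^-5
Q = -0.965·0.01005·ln(1.829×10^-4) = 0.08344 m³/s
Check: V = 0.970 m/s, Re = 2.74×10^5, f = 0.01800, h_f = 3.62 m ≈ 3.60 m ✓

Q ≈ 83.4 L/s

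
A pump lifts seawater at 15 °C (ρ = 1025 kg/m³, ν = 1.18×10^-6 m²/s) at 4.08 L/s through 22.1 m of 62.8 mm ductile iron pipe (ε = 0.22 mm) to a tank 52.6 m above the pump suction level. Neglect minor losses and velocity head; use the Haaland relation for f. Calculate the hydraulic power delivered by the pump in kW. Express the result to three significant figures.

P_hyd ≈ 2.19 kW

V = 4Q/(πD²) = 1.317 m/s; Re = 7.01×10^4; ε/D = 0.00350; f = 0.02889
h_f = f(L/D)V²/2g = 0.8990 m
Total head H = z + h_f = 52.6 + 0.8990 = 53.50 m
P_hyd = ρgQH = 1025·9.81·0.00408·53.50 = 2.195 kW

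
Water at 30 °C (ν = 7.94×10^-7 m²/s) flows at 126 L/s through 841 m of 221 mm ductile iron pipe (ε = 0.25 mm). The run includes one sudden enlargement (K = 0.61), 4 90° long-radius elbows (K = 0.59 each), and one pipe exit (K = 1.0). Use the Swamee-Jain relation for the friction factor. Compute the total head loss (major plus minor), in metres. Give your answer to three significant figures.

V = 4Q/(πD²) = 3.285 m/s; V²/2g = 0.5499 m
Re = 9.14×10^5, ε/D = 0.00113 → f = 0.02063 (Swamee-Jain)
Major: h_f = f(L/D)·V²/2g = 0.02063·3805·0.5499 = 43.18 m
Minor: ΣK = 3.97; h_m = ΣK·V²/2g = 2.183 m
Total H_L = 43.18 + 2.183 = 45.36 m

H_L ≈ 45.4 m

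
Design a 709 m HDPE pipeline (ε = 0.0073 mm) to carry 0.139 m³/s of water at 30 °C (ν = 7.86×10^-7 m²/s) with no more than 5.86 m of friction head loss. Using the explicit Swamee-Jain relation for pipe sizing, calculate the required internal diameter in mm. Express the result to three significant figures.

D ≈ 304 mm

Swamee-Jain (Type III): D = 0.66·[ε^1.25·(LQ²/(gh_f))^4.75 + ν·Q^9.4·(L/(gh_f))^5.2]^0.04
LQ²/(gh_f) = 0.2383; L/(gh_f) = 12.33
Term 1 = ε^1.25·(…)^4.75 = 4.17×10^-10; Term 2 = ν·Q^9.4·(…)^5.2 = 3.26×10^-9
D = 0.66·(4.17×10^-10 + 3.26×10^-9)^0.04 = 0.3035 m = 304 mm
Check: V = 1.92 m/s, Re = 7.42×10^5, f = 0.01269, h_f = 5.58 m ≈ 5.86 m ✓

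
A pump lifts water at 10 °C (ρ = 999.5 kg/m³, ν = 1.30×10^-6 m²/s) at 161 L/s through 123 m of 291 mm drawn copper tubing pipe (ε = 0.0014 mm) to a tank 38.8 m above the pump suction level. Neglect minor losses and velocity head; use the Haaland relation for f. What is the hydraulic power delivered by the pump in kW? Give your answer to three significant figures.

V = 4Q/(πD²) = 2.421 m/s; Re = 5.42×10^5; ε/D = 4.81×10^-6; f = 0.01293
h_f = f(L/D)V²/2g = 1.633 m
Total head H = z + h_f = 38.8 + 1.633 = 40.43 m
P_hyd = ρgQH = 999.5·9.81·0.161·40.43 = 63.83 kW

P_hyd ≈ 63.8 kW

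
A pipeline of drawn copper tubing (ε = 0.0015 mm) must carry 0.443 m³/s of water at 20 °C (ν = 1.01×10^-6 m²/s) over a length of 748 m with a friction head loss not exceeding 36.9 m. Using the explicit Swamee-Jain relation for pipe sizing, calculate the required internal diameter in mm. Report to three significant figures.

Swamee-Jain (Type III): D = 0.66·[ε^1.25·(LQ²/(gh_f))^4.75 + ν·Q^9.4·(L/(gh_f))^5.2]^0.04
LQ²/(gh_f) = 0.4055; L/(gh_f) = 2.066
Term 1 = ε^1.25·(…)^4.75 = 7.21×10^-10; Term 2 = ν·Q^9.4·(…)^5.2 = 2.09×10^-8
D = 0.66·(7.21×10^-10 + 2.09×10^-8)^0.04 = 0.3258 m = 326 mm
Check: V = 5.31 m/s, Re = 1.71×10^6, f = 0.01078, h_f = 35.6 m ≈ 36.9 m ✓

D ≈ 326 mm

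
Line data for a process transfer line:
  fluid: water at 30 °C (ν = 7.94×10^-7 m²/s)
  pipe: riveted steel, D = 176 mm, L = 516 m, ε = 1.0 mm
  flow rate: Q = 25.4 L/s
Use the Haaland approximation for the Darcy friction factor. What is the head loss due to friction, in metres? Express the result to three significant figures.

V = 4Q/(πD²) = 4·0.0254/(π·0.176²) = 1.044 m/s
Re = VD/ν = 1.044·0.176/7.94×10^-7 = 2.31×10^5 → turbulent
ε/D = 1.0/176 = 0.00568
Haaland: f = 0.03199
h_f = f(L/D)V²/(2g) = 0.03199·(516/0.176)·1.044²/(2·9.81) = 5.210 m

h_f ≈ 5.21 m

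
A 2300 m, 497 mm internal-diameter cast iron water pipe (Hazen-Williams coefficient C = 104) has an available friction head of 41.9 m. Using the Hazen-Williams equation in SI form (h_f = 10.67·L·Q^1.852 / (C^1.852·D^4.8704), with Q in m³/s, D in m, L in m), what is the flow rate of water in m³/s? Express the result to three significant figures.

Rearranging: Q = [h_f·C^1.852·D^4.8704 / (10.67·L)]^(1/1.852)
Q = [41.9·104^1.852·0.497^4.8704 / (10.67·2300)]^0.540 = 0.5298 m³/s

Q ≈ 0.530 m³/s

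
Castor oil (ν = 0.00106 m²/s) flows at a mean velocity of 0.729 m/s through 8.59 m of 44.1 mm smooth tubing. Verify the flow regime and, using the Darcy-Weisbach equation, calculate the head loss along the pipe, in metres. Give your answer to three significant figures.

h_f ≈ 11.1 m

Re = VD/ν = 0.729·0.04410/0.00106 = 30.3 → laminar (Re < 2300)
f = 64/Re = 2.110
h_f = f(L/D)V²/(2g) = 2.110·(8.59/0.04410)·0.729²/(2·9.81) = 11.13 m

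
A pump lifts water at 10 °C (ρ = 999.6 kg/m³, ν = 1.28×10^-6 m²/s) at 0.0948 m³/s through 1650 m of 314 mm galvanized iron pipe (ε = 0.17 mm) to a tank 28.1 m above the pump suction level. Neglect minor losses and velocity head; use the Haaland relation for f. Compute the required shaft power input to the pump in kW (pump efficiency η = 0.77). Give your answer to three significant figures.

V = 4Q/(πD²) = 1.224 m/s; Re = 3.00×10^5; ε/D = 5.41×10^-4; f = 0.01831
h_f = f(L/D)V²/2g = 7.349 m
Total head H = z + h_f = 28.1 + 7.349 = 35.45 m
P_hyd = ρgQH = 999.6·9.81·0.0948·35.45 = 32.95 kW
P_shaft = P_hyd/η = 32.95/0.77 = 42.80 kW

P_shaft ≈ 42.8 kW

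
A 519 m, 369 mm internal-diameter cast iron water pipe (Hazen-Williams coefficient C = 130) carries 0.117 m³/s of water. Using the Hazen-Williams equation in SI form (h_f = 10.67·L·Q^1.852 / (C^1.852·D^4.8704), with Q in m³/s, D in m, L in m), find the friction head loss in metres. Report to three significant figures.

h_f = 10.67·519·0.117^1.852 / (130^1.852·0.369^4.8704) = 1.627 m

h_f ≈ 1.63 m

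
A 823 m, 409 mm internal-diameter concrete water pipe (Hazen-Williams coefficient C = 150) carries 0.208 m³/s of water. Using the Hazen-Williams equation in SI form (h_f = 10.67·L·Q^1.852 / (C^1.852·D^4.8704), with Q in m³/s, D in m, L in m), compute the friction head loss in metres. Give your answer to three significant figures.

h_f ≈ 3.48 m

h_f = 10.67·823·0.208^1.852 / (150^1.852·0.409^4.8704) = 3.480 m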